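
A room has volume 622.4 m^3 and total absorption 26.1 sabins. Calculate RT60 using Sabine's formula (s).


Given values:
  V = 622.4 m^3
  A = 26.1 sabins
Formula: RT60 = 0.161 * V / A
Numerator: 0.161 * 622.4 = 100.2064
RT60 = 100.2064 / 26.1 = 3.839

3.839 s


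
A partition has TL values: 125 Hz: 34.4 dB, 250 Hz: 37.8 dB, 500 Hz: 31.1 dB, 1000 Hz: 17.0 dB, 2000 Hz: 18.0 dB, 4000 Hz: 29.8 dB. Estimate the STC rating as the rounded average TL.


Given TL values at each frequency:
  125 Hz: 34.4 dB
  250 Hz: 37.8 dB
  500 Hz: 31.1 dB
  1000 Hz: 17.0 dB
  2000 Hz: 18.0 dB
  4000 Hz: 29.8 dB
Formula: STC ~ round(average of TL values)
Sum = 34.4 + 37.8 + 31.1 + 17.0 + 18.0 + 29.8 = 168.1
Average = 168.1 / 6 = 28.02
Rounded: 28

28


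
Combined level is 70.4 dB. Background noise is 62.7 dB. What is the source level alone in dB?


Given values:
  L_total = 70.4 dB, L_bg = 62.7 dB
Formula: L_source = 10 * log10(10^(L_total/10) - 10^(L_bg/10))
Convert to linear:
  10^(70.4/10) = 10964781.9614
  10^(62.7/10) = 1862087.1367
Difference: 10964781.9614 - 1862087.1367 = 9102694.8247
L_source = 10 * log10(9102694.8247) = 69.59

69.59 dB


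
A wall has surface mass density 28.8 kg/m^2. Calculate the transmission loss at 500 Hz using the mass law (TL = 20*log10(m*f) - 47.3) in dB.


Given values:
  m = 28.8 kg/m^2, f = 500 Hz
Formula: TL = 20 * log10(m * f) - 47.3
Compute m * f = 28.8 * 500 = 14400.0
Compute log10(14400.0) = 4.158362
Compute 20 * 4.158362 = 83.1672
TL = 83.1672 - 47.3 = 35.87

35.87 dB


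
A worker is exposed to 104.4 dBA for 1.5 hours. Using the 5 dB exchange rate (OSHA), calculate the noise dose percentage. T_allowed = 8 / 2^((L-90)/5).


Given values:
  L = 104.4 dBA, T = 1.5 hours
Formula: T_allowed = 8 / 2^((L - 90) / 5)
Compute exponent: (104.4 - 90) / 5 = 2.88
Compute 2^(2.88) = 7.361501
T_allowed = 8 / 7.361501 = 1.086735 hours
Dose = (T / T_allowed) * 100
Dose = (1.5 / 1.086735) * 100 = 138.03

138.03 %


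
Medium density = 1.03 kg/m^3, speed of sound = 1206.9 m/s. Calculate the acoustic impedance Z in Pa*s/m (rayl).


Given values:
  rho = 1.03 kg/m^3
  c = 1206.9 m/s
Formula: Z = rho * c
Z = 1.03 * 1206.9
Z = 1243.11

1243.11 rayl


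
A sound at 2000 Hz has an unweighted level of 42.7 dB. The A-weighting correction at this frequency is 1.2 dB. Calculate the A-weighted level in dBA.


Given values:
  SPL = 42.7 dB
  A-weighting at 2000 Hz = 1.2 dB
Formula: L_A = SPL + A_weight
L_A = 42.7 + (1.2)
L_A = 43.9

43.9 dBA


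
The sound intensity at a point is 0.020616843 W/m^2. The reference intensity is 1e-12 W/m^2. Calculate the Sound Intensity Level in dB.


Given values:
  I = 0.020616843 W/m^2
  I_ref = 1e-12 W/m^2
Formula: SIL = 10 * log10(I / I_ref)
Compute ratio: I / I_ref = 20616843000
Compute log10: log10(20616843000) = 10.314222
Multiply: SIL = 10 * 10.314222 = 103.14

103.14 dB


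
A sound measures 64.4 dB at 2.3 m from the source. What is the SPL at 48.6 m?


Given values:
  SPL1 = 64.4 dB, r1 = 2.3 m, r2 = 48.6 m
Formula: SPL2 = SPL1 - 20 * log10(r2 / r1)
Compute ratio: r2 / r1 = 48.6 / 2.3 = 21.1304
Compute log10: log10(21.1304) = 1.324908
Compute drop: 20 * 1.324908 = 26.4982
SPL2 = 64.4 - 26.4982 = 37.9

37.9 dB


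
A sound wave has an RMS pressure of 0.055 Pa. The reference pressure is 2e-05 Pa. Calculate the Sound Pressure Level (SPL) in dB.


Given values:
  p = 0.055 Pa
  p_ref = 2e-05 Pa
Formula: SPL = 20 * log10(p / p_ref)
Compute ratio: p / p_ref = 0.055 / 2e-05 = 2750
Compute log10: log10(2750) = 3.439333
Multiply: SPL = 20 * 3.439333 = 68.79

68.79 dB


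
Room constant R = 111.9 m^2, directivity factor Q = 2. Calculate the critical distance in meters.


Given values:
  R = 111.9 m^2, Q = 2
Formula: d_c = 0.141 * sqrt(Q * R)
Compute Q * R = 2 * 111.9 = 223.8
Compute sqrt(223.8) = 14.9599
d_c = 0.141 * 14.9599 = 2.109

2.109 m


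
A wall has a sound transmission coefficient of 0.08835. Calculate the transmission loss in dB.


Given values:
  tau = 0.08835
Formula: TL = 10 * log10(1 / tau)
Compute 1 / tau = 1 / 0.08835 = 11.3186
Compute log10(11.3186) = 1.053793
TL = 10 * 1.053793 = 10.54

10.54 dB


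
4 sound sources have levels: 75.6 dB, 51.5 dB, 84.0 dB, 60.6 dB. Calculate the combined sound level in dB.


Formula: L_total = 10 * log10( sum(10^(Li/10)) )
  Source 1: 10^(75.6/10) = 36307805.477
  Source 2: 10^(51.5/10) = 141253.7545
  Source 3: 10^(84.0/10) = 251188643.151
  Source 4: 10^(60.6/10) = 1148153.6215
Sum of linear values = 288785856.004
L_total = 10 * log10(288785856.004) = 84.61

84.61 dB


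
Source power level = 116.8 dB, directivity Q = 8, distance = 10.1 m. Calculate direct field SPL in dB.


Given values:
  Lw = 116.8 dB, Q = 8, r = 10.1 m
Formula: SPL = Lw + 10 * log10(Q / (4 * pi * r^2))
Compute 4 * pi * r^2 = 4 * pi * 10.1^2 = 1281.8955
Compute Q / denom = 8 / 1281.8955 = 0.00624076
Compute 10 * log10(0.00624076) = -22.0476
SPL = 116.8 + (-22.0476) = 94.75

94.75 dB


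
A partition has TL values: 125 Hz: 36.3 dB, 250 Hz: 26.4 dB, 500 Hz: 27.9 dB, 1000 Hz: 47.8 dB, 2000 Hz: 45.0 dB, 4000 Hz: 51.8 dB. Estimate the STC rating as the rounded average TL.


Given TL values at each frequency:
  125 Hz: 36.3 dB
  250 Hz: 26.4 dB
  500 Hz: 27.9 dB
  1000 Hz: 47.8 dB
  2000 Hz: 45.0 dB
  4000 Hz: 51.8 dB
Formula: STC ~ round(average of TL values)
Sum = 36.3 + 26.4 + 27.9 + 47.8 + 45.0 + 51.8 = 235.2
Average = 235.2 / 6 = 39.2
Rounded: 39

39


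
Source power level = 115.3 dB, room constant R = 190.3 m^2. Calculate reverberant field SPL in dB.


Given values:
  Lw = 115.3 dB, R = 190.3 m^2
Formula: SPL = Lw + 10 * log10(4 / R)
Compute 4 / R = 4 / 190.3 = 0.021019
Compute 10 * log10(0.021019) = -16.7739
SPL = 115.3 + (-16.7739) = 98.53

98.53 dB


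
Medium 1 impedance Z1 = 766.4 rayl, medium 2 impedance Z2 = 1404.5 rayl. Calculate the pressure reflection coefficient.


Given values:
  Z1 = 766.4 rayl, Z2 = 1404.5 rayl
Formula: R = (Z2 - Z1) / (Z2 + Z1)
Numerator: Z2 - Z1 = 1404.5 - 766.4 = 638.1
Denominator: Z2 + Z1 = 1404.5 + 766.4 = 2170.9
R = 638.1 / 2170.9 = 0.2939

0.2939


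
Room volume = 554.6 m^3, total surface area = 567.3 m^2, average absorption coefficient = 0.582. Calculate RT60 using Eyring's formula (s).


Given values:
  V = 554.6 m^3, S = 567.3 m^2, alpha = 0.582
Formula: RT60 = 0.161 * V / (-S * ln(1 - alpha))
Compute ln(1 - 0.582) = ln(0.418) = -0.872274
Denominator: -567.3 * -0.872274 = 494.841
Numerator: 0.161 * 554.6 = 89.2906
RT60 = 89.2906 / 494.841 = 0.18

0.18 s


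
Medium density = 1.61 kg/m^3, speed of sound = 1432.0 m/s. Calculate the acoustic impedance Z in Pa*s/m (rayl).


Given values:
  rho = 1.61 kg/m^3
  c = 1432.0 m/s
Formula: Z = rho * c
Z = 1.61 * 1432.0
Z = 2305.52

2305.52 rayl


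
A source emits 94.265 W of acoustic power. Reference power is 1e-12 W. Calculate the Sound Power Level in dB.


Given values:
  W = 94.265 W
  W_ref = 1e-12 W
Formula: SWL = 10 * log10(W / W_ref)
Compute ratio: W / W_ref = 94265000000000
Compute log10: log10(94265000000000) = 13.97435
Multiply: SWL = 10 * 13.97435 = 139.74

139.74 dB


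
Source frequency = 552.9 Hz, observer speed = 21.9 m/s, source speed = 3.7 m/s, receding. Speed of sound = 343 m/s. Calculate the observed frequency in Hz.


Given values:
  f_s = 552.9 Hz, v_o = 21.9 m/s, v_s = 3.7 m/s
  Direction: receding
Formula: f_o = f_s * (c - v_o) / (c + v_s)
Numerator: c - v_o = 343 - 21.9 = 321.1
Denominator: c + v_s = 343 + 3.7 = 346.7
f_o = 552.9 * 321.1 / 346.7 = 512.07

512.07 Hz


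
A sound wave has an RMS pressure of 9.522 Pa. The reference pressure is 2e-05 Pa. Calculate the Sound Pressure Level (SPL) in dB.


Given values:
  p = 9.522 Pa
  p_ref = 2e-05 Pa
Formula: SPL = 20 * log10(p / p_ref)
Compute ratio: p / p_ref = 9.522 / 2e-05 = 476100
Compute log10: log10(476100) = 5.677698
Multiply: SPL = 20 * 5.677698 = 113.55

113.55 dB


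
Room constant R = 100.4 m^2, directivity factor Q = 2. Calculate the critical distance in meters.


Given values:
  R = 100.4 m^2, Q = 2
Formula: d_c = 0.141 * sqrt(Q * R)
Compute Q * R = 2 * 100.4 = 200.8
Compute sqrt(200.8) = 14.1704
d_c = 0.141 * 14.1704 = 1.998

1.998 m


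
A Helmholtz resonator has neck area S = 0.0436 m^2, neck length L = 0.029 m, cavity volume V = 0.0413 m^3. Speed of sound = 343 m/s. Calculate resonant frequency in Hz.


Given values:
  S = 0.0436 m^2, L = 0.029 m, V = 0.0413 m^3, c = 343 m/s
Formula: f = (c / (2*pi)) * sqrt(S / (V * L))
Compute V * L = 0.0413 * 0.029 = 0.0011977
Compute S / (V * L) = 0.0436 / 0.0011977 = 36.4031
Compute sqrt(36.4031) = 6.033498
Compute c / (2*pi) = 343 / 6.283185 = 54.590148
f = 54.590148 * 6.033498 = 329.37

329.37 Hz


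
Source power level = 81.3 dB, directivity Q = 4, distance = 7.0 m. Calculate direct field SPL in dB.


Given values:
  Lw = 81.3 dB, Q = 4, r = 7.0 m
Formula: SPL = Lw + 10 * log10(Q / (4 * pi * r^2))
Compute 4 * pi * r^2 = 4 * pi * 7.0^2 = 615.7522
Compute Q / denom = 4 / 615.7522 = 0.00649612
Compute 10 * log10(0.00649612) = -21.8735
SPL = 81.3 + (-21.8735) = 59.43

59.43 dB


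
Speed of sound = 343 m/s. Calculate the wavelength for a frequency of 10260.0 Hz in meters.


Given values:
  c = 343 m/s, f = 10260.0 Hz
Formula: lambda = c / f
lambda = 343 / 10260.0
lambda = 0.0334

0.0334 m


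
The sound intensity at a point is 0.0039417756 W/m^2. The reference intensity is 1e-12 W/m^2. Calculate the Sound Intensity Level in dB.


Given values:
  I = 0.0039417756 W/m^2
  I_ref = 1e-12 W/m^2
Formula: SIL = 10 * log10(I / I_ref)
Compute ratio: I / I_ref = 3941775600
Compute log10: log10(3941775600) = 9.595692
Multiply: SIL = 10 * 9.595692 = 95.96

95.96 dB


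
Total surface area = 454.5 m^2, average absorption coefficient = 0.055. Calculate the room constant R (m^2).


Given values:
  S = 454.5 m^2, alpha = 0.055
Formula: R = S * alpha / (1 - alpha)
Numerator: 454.5 * 0.055 = 24.9975
Denominator: 1 - 0.055 = 0.945
R = 24.9975 / 0.945 = 26.45

26.45 m^2


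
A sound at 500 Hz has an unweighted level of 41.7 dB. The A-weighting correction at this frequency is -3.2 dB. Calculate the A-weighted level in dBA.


Given values:
  SPL = 41.7 dB
  A-weighting at 500 Hz = -3.2 dB
Formula: L_A = SPL + A_weight
L_A = 41.7 + (-3.2)
L_A = 38.5

38.5 dBA


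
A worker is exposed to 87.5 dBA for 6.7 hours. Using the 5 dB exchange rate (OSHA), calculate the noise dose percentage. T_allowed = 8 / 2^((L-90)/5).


Given values:
  L = 87.5 dBA, T = 6.7 hours
Formula: T_allowed = 8 / 2^((L - 90) / 5)
Compute exponent: (87.5 - 90) / 5 = -0.5
Compute 2^(-0.5) = 0.707107
T_allowed = 8 / 0.707107 = 11.313705 hours
Dose = (T / T_allowed) * 100
Dose = (6.7 / 11.313705) * 100 = 59.22

59.22 %


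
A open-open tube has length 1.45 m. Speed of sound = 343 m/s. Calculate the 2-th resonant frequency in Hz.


Given values:
  Tube type: open-open, L = 1.45 m, c = 343 m/s, n = 2
Formula: f_n = n * c / (2 * L)
Compute 2 * L = 2 * 1.45 = 2.9
f = 2 * 343 / 2.9
f = 236.55

236.55 Hz


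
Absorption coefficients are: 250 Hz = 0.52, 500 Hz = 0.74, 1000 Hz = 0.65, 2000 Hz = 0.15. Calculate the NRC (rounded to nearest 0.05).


Given values:
  a_250 = 0.52, a_500 = 0.74
  a_1000 = 0.65, a_2000 = 0.15
Formula: NRC = (a250 + a500 + a1000 + a2000) / 4
Sum = 0.52 + 0.74 + 0.65 + 0.15 = 2.06
NRC = 2.06 / 4 = 0.515
Rounded to nearest 0.05: 0.5

0.5


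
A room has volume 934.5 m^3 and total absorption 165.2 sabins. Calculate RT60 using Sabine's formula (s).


Given values:
  V = 934.5 m^3
  A = 165.2 sabins
Formula: RT60 = 0.161 * V / A
Numerator: 0.161 * 934.5 = 150.4545
RT60 = 150.4545 / 165.2 = 0.911

0.911 s


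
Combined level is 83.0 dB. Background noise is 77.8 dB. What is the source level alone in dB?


Given values:
  L_total = 83.0 dB, L_bg = 77.8 dB
Formula: L_source = 10 * log10(10^(L_total/10) - 10^(L_bg/10))
Convert to linear:
  10^(83.0/10) = 199526231.4969
  10^(77.8/10) = 60255958.6074
Difference: 199526231.4969 - 60255958.6074 = 139270272.8895
L_source = 10 * log10(139270272.8895) = 81.44

81.44 dB


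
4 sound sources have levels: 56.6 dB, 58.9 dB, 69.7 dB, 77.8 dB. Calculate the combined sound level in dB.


Formula: L_total = 10 * log10( sum(10^(Li/10)) )
  Source 1: 10^(56.6/10) = 457088.1896
  Source 2: 10^(58.9/10) = 776247.1166
  Source 3: 10^(69.7/10) = 9332543.008
  Source 4: 10^(77.8/10) = 60255958.6074
Sum of linear values = 70821836.9216
L_total = 10 * log10(70821836.9216) = 78.5

78.5 dB


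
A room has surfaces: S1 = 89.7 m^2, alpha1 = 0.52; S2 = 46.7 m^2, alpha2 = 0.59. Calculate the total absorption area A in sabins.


Given surfaces:
  Surface 1: 89.7 * 0.52 = 46.644
  Surface 2: 46.7 * 0.59 = 27.553
Formula: A = sum(Si * alpha_i)
A = 46.644 + 27.553
A = 74.2

74.2 sabins


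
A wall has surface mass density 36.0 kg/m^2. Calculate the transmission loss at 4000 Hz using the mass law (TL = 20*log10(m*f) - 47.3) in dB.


Given values:
  m = 36.0 kg/m^2, f = 4000 Hz
Formula: TL = 20 * log10(m * f) - 47.3
Compute m * f = 36.0 * 4000 = 144000.0
Compute log10(144000.0) = 5.158362
Compute 20 * 5.158362 = 103.1672
TL = 103.1672 - 47.3 = 55.87

55.87 dB


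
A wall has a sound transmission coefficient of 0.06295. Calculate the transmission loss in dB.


Given values:
  tau = 0.06295
Formula: TL = 10 * log10(1 / tau)
Compute 1 / tau = 1 / 0.06295 = 15.8856
Compute log10(15.8856) = 1.201004
TL = 10 * 1.201004 = 12.01

12.01 dB


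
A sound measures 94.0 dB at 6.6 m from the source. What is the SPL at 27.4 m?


Given values:
  SPL1 = 94.0 dB, r1 = 6.6 m, r2 = 27.4 m
Formula: SPL2 = SPL1 - 20 * log10(r2 / r1)
Compute ratio: r2 / r1 = 27.4 / 6.6 = 4.1515
Compute log10: log10(4.1515) = 0.618205
Compute drop: 20 * 0.618205 = 12.3641
SPL2 = 94.0 - 12.3641 = 81.64

81.64 dB


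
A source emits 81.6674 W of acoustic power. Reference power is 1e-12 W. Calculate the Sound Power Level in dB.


Given values:
  W = 81.6674 W
  W_ref = 1e-12 W
Formula: SWL = 10 * log10(W / W_ref)
Compute ratio: W / W_ref = 81667400000000
Compute log10: log10(81667400000000) = 13.912049
Multiply: SWL = 10 * 13.912049 = 139.12

139.12 dB


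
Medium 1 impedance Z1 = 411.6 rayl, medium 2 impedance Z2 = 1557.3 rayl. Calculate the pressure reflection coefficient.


Given values:
  Z1 = 411.6 rayl, Z2 = 1557.3 rayl
Formula: R = (Z2 - Z1) / (Z2 + Z1)
Numerator: Z2 - Z1 = 1557.3 - 411.6 = 1145.7
Denominator: Z2 + Z1 = 1557.3 + 411.6 = 1968.9
R = 1145.7 / 1968.9 = 0.5819

0.5819


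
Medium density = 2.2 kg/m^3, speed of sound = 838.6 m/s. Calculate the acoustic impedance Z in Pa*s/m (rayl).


Given values:
  rho = 2.2 kg/m^3
  c = 838.6 m/s
Formula: Z = rho * c
Z = 2.2 * 838.6
Z = 1844.92

1844.92 rayl


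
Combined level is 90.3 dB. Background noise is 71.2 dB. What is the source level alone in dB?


Given values:
  L_total = 90.3 dB, L_bg = 71.2 dB
Formula: L_source = 10 * log10(10^(L_total/10) - 10^(L_bg/10))
Convert to linear:
  10^(90.3/10) = 1071519305.2376
  10^(71.2/10) = 13182567.3856
Difference: 1071519305.2376 - 13182567.3856 = 1058336737.852
L_source = 10 * log10(1058336737.852) = 90.25

90.25 dB


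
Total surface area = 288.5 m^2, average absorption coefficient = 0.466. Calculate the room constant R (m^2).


Given values:
  S = 288.5 m^2, alpha = 0.466
Formula: R = S * alpha / (1 - alpha)
Numerator: 288.5 * 0.466 = 134.441
Denominator: 1 - 0.466 = 0.534
R = 134.441 / 0.534 = 251.76

251.76 m^2


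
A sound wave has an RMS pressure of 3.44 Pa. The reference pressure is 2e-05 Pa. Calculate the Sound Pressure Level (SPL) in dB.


Given values:
  p = 3.44 Pa
  p_ref = 2e-05 Pa
Formula: SPL = 20 * log10(p / p_ref)
Compute ratio: p / p_ref = 3.44 / 2e-05 = 172000
Compute log10: log10(172000) = 5.235528
Multiply: SPL = 20 * 5.235528 = 104.71

104.71 dB


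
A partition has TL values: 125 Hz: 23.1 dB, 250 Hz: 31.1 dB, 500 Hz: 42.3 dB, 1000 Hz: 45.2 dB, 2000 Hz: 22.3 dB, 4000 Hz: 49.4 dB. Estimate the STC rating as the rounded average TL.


Given TL values at each frequency:
  125 Hz: 23.1 dB
  250 Hz: 31.1 dB
  500 Hz: 42.3 dB
  1000 Hz: 45.2 dB
  2000 Hz: 22.3 dB
  4000 Hz: 49.4 dB
Formula: STC ~ round(average of TL values)
Sum = 23.1 + 31.1 + 42.3 + 45.2 + 22.3 + 49.4 = 213.4
Average = 213.4 / 6 = 35.57
Rounded: 36

36


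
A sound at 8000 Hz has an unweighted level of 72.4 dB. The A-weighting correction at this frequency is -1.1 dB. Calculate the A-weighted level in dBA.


Given values:
  SPL = 72.4 dB
  A-weighting at 8000 Hz = -1.1 dB
Formula: L_A = SPL + A_weight
L_A = 72.4 + (-1.1)
L_A = 71.3

71.3 dBA


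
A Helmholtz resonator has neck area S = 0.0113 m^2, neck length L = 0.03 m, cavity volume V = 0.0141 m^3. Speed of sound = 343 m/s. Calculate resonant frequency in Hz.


Given values:
  S = 0.0113 m^2, L = 0.03 m, V = 0.0141 m^3, c = 343 m/s
Formula: f = (c / (2*pi)) * sqrt(S / (V * L))
Compute V * L = 0.0141 * 0.03 = 0.000423
Compute S / (V * L) = 0.0113 / 0.000423 = 26.7139
Compute sqrt(26.7139) = 5.168549
Compute c / (2*pi) = 343 / 6.283185 = 54.590148
f = 54.590148 * 5.168549 = 282.15

282.15 Hz


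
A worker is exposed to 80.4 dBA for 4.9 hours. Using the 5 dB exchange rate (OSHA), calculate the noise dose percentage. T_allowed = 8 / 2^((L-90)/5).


Given values:
  L = 80.4 dBA, T = 4.9 hours
Formula: T_allowed = 8 / 2^((L - 90) / 5)
Compute exponent: (80.4 - 90) / 5 = -1.92
Compute 2^(-1.92) = 0.264255
T_allowed = 8 / 0.264255 = 30.273789 hours
Dose = (T / T_allowed) * 100
Dose = (4.9 / 30.273789) * 100 = 16.19

16.19 %


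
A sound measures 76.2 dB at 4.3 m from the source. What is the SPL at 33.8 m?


Given values:
  SPL1 = 76.2 dB, r1 = 4.3 m, r2 = 33.8 m
Formula: SPL2 = SPL1 - 20 * log10(r2 / r1)
Compute ratio: r2 / r1 = 33.8 / 4.3 = 7.8605
Compute log10: log10(7.8605) = 0.89545
Compute drop: 20 * 0.89545 = 17.909
SPL2 = 76.2 - 17.909 = 58.29

58.29 dB


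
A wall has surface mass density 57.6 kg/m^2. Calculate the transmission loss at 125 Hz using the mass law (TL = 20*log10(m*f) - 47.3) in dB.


Given values:
  m = 57.6 kg/m^2, f = 125 Hz
Formula: TL = 20 * log10(m * f) - 47.3
Compute m * f = 57.6 * 125 = 7200.0
Compute log10(7200.0) = 3.857332
Compute 20 * 3.857332 = 77.1466
TL = 77.1466 - 47.3 = 29.85

29.85 dB


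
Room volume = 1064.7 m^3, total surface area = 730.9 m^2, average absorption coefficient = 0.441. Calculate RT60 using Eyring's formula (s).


Given values:
  V = 1064.7 m^3, S = 730.9 m^2, alpha = 0.441
Formula: RT60 = 0.161 * V / (-S * ln(1 - alpha))
Compute ln(1 - 0.441) = ln(0.559) = -0.581606
Denominator: -730.9 * -0.581606 = 425.0958
Numerator: 0.161 * 1064.7 = 171.4167
RT60 = 171.4167 / 425.0958 = 0.403

0.403 s


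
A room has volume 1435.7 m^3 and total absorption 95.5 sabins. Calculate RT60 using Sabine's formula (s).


Given values:
  V = 1435.7 m^3
  A = 95.5 sabins
Formula: RT60 = 0.161 * V / A
Numerator: 0.161 * 1435.7 = 231.1477
RT60 = 231.1477 / 95.5 = 2.42

2.42 s


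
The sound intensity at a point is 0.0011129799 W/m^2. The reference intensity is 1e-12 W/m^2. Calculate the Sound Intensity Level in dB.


Given values:
  I = 0.0011129799 W/m^2
  I_ref = 1e-12 W/m^2
Formula: SIL = 10 * log10(I / I_ref)
Compute ratio: I / I_ref = 1112979900
Compute log10: log10(1112979900) = 9.046487
Multiply: SIL = 10 * 9.046487 = 90.46

90.46 dB


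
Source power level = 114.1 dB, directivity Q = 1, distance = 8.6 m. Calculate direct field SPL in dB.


Given values:
  Lw = 114.1 dB, Q = 1, r = 8.6 m
Formula: SPL = Lw + 10 * log10(Q / (4 * pi * r^2))
Compute 4 * pi * r^2 = 4 * pi * 8.6^2 = 929.4088
Compute Q / denom = 1 / 929.4088 = 0.00107595
Compute 10 * log10(0.00107595) = -29.6821
SPL = 114.1 + (-29.6821) = 84.42

84.42 dB


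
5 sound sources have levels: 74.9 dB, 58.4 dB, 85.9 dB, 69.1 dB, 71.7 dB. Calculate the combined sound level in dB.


Formula: L_total = 10 * log10( sum(10^(Li/10)) )
  Source 1: 10^(74.9/10) = 30902954.3251
  Source 2: 10^(58.4/10) = 691830.9709
  Source 3: 10^(85.9/10) = 389045144.9943
  Source 4: 10^(69.1/10) = 8128305.1616
  Source 5: 10^(71.7/10) = 14791083.8817
Sum of linear values = 443559319.3336
L_total = 10 * log10(443559319.3336) = 86.47

86.47 dB


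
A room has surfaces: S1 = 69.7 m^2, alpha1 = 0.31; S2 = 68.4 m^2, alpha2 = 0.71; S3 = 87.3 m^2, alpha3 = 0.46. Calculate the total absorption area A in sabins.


Given surfaces:
  Surface 1: 69.7 * 0.31 = 21.607
  Surface 2: 68.4 * 0.71 = 48.564
  Surface 3: 87.3 * 0.46 = 40.158
Formula: A = sum(Si * alpha_i)
A = 21.607 + 48.564 + 40.158
A = 110.33

110.33 sabins


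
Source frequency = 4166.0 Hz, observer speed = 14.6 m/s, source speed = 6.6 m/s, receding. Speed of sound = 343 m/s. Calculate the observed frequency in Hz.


Given values:
  f_s = 4166.0 Hz, v_o = 14.6 m/s, v_s = 6.6 m/s
  Direction: receding
Formula: f_o = f_s * (c - v_o) / (c + v_s)
Numerator: c - v_o = 343 - 14.6 = 328.4
Denominator: c + v_s = 343 + 6.6 = 349.6
f_o = 4166.0 * 328.4 / 349.6 = 3913.37

3913.37 Hz


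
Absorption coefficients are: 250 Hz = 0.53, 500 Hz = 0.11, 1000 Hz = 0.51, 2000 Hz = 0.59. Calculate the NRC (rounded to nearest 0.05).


Given values:
  a_250 = 0.53, a_500 = 0.11
  a_1000 = 0.51, a_2000 = 0.59
Formula: NRC = (a250 + a500 + a1000 + a2000) / 4
Sum = 0.53 + 0.11 + 0.51 + 0.59 = 1.74
NRC = 1.74 / 4 = 0.435
Rounded to nearest 0.05: 0.45

0.45


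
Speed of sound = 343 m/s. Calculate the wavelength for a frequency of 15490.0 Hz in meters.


Given values:
  c = 343 m/s, f = 15490.0 Hz
Formula: lambda = c / f
lambda = 343 / 15490.0
lambda = 0.0221

0.0221 m


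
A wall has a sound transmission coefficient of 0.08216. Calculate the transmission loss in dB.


Given values:
  tau = 0.08216
Formula: TL = 10 * log10(1 / tau)
Compute 1 / tau = 1 / 0.08216 = 12.1714
Compute log10(12.1714) = 1.085341
TL = 10 * 1.085341 = 10.85

10.85 dB


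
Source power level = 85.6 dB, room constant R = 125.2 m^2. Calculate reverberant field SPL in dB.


Given values:
  Lw = 85.6 dB, R = 125.2 m^2
Formula: SPL = Lw + 10 * log10(4 / R)
Compute 4 / R = 4 / 125.2 = 0.031949
Compute 10 * log10(0.031949) = -14.9554
SPL = 85.6 + (-14.9554) = 70.64

70.64 dB


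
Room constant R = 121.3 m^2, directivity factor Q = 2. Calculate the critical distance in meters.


Given values:
  R = 121.3 m^2, Q = 2
Formula: d_c = 0.141 * sqrt(Q * R)
Compute Q * R = 2 * 121.3 = 242.6
Compute sqrt(242.6) = 15.5756
d_c = 0.141 * 15.5756 = 2.196

2.196 m


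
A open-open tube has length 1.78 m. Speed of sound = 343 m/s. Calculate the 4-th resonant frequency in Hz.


Given values:
  Tube type: open-open, L = 1.78 m, c = 343 m/s, n = 4
Formula: f_n = n * c / (2 * L)
Compute 2 * L = 2 * 1.78 = 3.56
f = 4 * 343 / 3.56
f = 385.39

385.39 Hz


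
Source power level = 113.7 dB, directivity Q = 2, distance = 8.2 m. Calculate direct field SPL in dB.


Given values:
  Lw = 113.7 dB, Q = 2, r = 8.2 m
Formula: SPL = Lw + 10 * log10(Q / (4 * pi * r^2))
Compute 4 * pi * r^2 = 4 * pi * 8.2^2 = 844.9628
Compute Q / denom = 2 / 844.9628 = 0.00236697
Compute 10 * log10(0.00236697) = -26.2581
SPL = 113.7 + (-26.2581) = 87.44

87.44 dB


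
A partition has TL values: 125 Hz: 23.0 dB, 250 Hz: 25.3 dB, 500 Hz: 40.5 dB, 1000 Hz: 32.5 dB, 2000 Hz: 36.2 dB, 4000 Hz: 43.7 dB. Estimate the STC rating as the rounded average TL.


Given TL values at each frequency:
  125 Hz: 23.0 dB
  250 Hz: 25.3 dB
  500 Hz: 40.5 dB
  1000 Hz: 32.5 dB
  2000 Hz: 36.2 dB
  4000 Hz: 43.7 dB
Formula: STC ~ round(average of TL values)
Sum = 23.0 + 25.3 + 40.5 + 32.5 + 36.2 + 43.7 = 201.2
Average = 201.2 / 6 = 33.53
Rounded: 34

34


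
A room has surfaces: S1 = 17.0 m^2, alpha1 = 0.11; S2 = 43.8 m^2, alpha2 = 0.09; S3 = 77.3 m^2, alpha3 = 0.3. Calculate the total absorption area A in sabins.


Given surfaces:
  Surface 1: 17.0 * 0.11 = 1.87
  Surface 2: 43.8 * 0.09 = 3.942
  Surface 3: 77.3 * 0.3 = 23.19
Formula: A = sum(Si * alpha_i)
A = 1.87 + 3.942 + 23.19
A = 29.0

29.0 sabins


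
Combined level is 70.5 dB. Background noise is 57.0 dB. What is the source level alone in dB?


Given values:
  L_total = 70.5 dB, L_bg = 57.0 dB
Formula: L_source = 10 * log10(10^(L_total/10) - 10^(L_bg/10))
Convert to linear:
  10^(70.5/10) = 11220184.543
  10^(57.0/10) = 501187.2336
Difference: 11220184.543 - 501187.2336 = 10718997.3094
L_source = 10 * log10(10718997.3094) = 70.3

70.3 dB


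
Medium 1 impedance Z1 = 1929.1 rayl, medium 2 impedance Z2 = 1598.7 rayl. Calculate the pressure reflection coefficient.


Given values:
  Z1 = 1929.1 rayl, Z2 = 1598.7 rayl
Formula: R = (Z2 - Z1) / (Z2 + Z1)
Numerator: Z2 - Z1 = 1598.7 - 1929.1 = -330.4
Denominator: Z2 + Z1 = 1598.7 + 1929.1 = 3527.8
R = -330.4 / 3527.8 = -0.0937

-0.0937


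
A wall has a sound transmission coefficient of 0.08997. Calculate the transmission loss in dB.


Given values:
  tau = 0.08997
Formula: TL = 10 * log10(1 / tau)
Compute 1 / tau = 1 / 0.08997 = 11.1148
Compute log10(11.1148) = 1.045902
TL = 10 * 1.045902 = 10.46

10.46 dB


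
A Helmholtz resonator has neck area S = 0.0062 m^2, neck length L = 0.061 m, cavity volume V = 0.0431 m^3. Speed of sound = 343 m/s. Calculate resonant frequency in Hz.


Given values:
  S = 0.0062 m^2, L = 0.061 m, V = 0.0431 m^3, c = 343 m/s
Formula: f = (c / (2*pi)) * sqrt(S / (V * L))
Compute V * L = 0.0431 * 0.061 = 0.0026291
Compute S / (V * L) = 0.0062 / 0.0026291 = 2.3582
Compute sqrt(2.3582) = 1.535643
Compute c / (2*pi) = 343 / 6.283185 = 54.590148
f = 54.590148 * 1.535643 = 83.83

83.83 Hz


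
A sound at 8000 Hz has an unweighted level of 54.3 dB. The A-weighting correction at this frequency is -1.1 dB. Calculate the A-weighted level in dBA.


Given values:
  SPL = 54.3 dB
  A-weighting at 8000 Hz = -1.1 dB
Formula: L_A = SPL + A_weight
L_A = 54.3 + (-1.1)
L_A = 53.2

53.2 dBA


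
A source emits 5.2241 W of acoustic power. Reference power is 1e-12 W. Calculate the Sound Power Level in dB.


Given values:
  W = 5.2241 W
  W_ref = 1e-12 W
Formula: SWL = 10 * log10(W / W_ref)
Compute ratio: W / W_ref = 5224100000000
Compute log10: log10(5224100000000) = 12.718011
Multiply: SWL = 10 * 12.718011 = 127.18

127.18 dB


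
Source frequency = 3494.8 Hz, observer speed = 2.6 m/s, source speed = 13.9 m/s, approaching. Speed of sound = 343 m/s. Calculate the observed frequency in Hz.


Given values:
  f_s = 3494.8 Hz, v_o = 2.6 m/s, v_s = 13.9 m/s
  Direction: approaching
Formula: f_o = f_s * (c + v_o) / (c - v_s)
Numerator: c + v_o = 343 + 2.6 = 345.6
Denominator: c - v_s = 343 - 13.9 = 329.1
f_o = 3494.8 * 345.6 / 329.1 = 3670.02

3670.02 Hz


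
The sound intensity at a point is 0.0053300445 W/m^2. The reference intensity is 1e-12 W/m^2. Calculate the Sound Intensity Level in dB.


Given values:
  I = 0.0053300445 W/m^2
  I_ref = 1e-12 W/m^2
Formula: SIL = 10 * log10(I / I_ref)
Compute ratio: I / I_ref = 5330044500
Compute log10: log10(5330044500) = 9.726731
Multiply: SIL = 10 * 9.726731 = 97.27

97.27 dB


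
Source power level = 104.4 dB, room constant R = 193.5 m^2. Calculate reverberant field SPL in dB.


Given values:
  Lw = 104.4 dB, R = 193.5 m^2
Formula: SPL = Lw + 10 * log10(4 / R)
Compute 4 / R = 4 / 193.5 = 0.020672
Compute 10 * log10(0.020672) = -16.8462
SPL = 104.4 + (-16.8462) = 87.55

87.55 dB


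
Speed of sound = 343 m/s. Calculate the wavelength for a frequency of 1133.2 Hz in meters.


Given values:
  c = 343 m/s, f = 1133.2 Hz
Formula: lambda = c / f
lambda = 343 / 1133.2
lambda = 0.3027

0.3027 m


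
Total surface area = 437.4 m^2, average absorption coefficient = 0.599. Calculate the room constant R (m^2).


Given values:
  S = 437.4 m^2, alpha = 0.599
Formula: R = S * alpha / (1 - alpha)
Numerator: 437.4 * 0.599 = 262.0026
Denominator: 1 - 0.599 = 0.401
R = 262.0026 / 0.401 = 653.37

653.37 m^2


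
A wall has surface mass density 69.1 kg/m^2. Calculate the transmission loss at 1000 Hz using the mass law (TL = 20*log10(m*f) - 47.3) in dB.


Given values:
  m = 69.1 kg/m^2, f = 1000 Hz
Formula: TL = 20 * log10(m * f) - 47.3
Compute m * f = 69.1 * 1000 = 69100.0
Compute log10(69100.0) = 4.839478
Compute 20 * 4.839478 = 96.7896
TL = 96.7896 - 47.3 = 49.49

49.49 dB


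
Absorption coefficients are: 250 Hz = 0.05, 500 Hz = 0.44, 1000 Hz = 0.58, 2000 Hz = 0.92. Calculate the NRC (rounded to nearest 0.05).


Given values:
  a_250 = 0.05, a_500 = 0.44
  a_1000 = 0.58, a_2000 = 0.92
Formula: NRC = (a250 + a500 + a1000 + a2000) / 4
Sum = 0.05 + 0.44 + 0.58 + 0.92 = 1.99
NRC = 1.99 / 4 = 0.4975
Rounded to nearest 0.05: 0.5

0.5


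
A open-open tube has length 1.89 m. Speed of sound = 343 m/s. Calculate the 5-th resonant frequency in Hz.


Given values:
  Tube type: open-open, L = 1.89 m, c = 343 m/s, n = 5
Formula: f_n = n * c / (2 * L)
Compute 2 * L = 2 * 1.89 = 3.78
f = 5 * 343 / 3.78
f = 453.7

453.7 Hz


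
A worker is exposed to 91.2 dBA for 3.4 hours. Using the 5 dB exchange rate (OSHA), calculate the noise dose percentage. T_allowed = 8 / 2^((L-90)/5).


Given values:
  L = 91.2 dBA, T = 3.4 hours
Formula: T_allowed = 8 / 2^((L - 90) / 5)
Compute exponent: (91.2 - 90) / 5 = 0.24
Compute 2^(0.24) = 1.180993
T_allowed = 8 / 1.180993 = 6.773961 hours
Dose = (T / T_allowed) * 100
Dose = (3.4 / 6.773961) * 100 = 50.19

50.19 %


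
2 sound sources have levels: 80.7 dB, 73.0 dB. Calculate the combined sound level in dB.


Formula: L_total = 10 * log10( sum(10^(Li/10)) )
  Source 1: 10^(80.7/10) = 117489755.494
  Source 2: 10^(73.0/10) = 19952623.1497
Sum of linear values = 137442378.6437
L_total = 10 * log10(137442378.6437) = 81.38

81.38 dB


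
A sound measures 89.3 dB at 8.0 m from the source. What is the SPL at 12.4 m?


Given values:
  SPL1 = 89.3 dB, r1 = 8.0 m, r2 = 12.4 m
Formula: SPL2 = SPL1 - 20 * log10(r2 / r1)
Compute ratio: r2 / r1 = 12.4 / 8.0 = 1.55
Compute log10: log10(1.55) = 0.190332
Compute drop: 20 * 0.190332 = 3.8066
SPL2 = 89.3 - 3.8066 = 85.49

85.49 dB


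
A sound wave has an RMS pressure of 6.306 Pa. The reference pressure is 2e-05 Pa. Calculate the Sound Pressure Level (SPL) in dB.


Given values:
  p = 6.306 Pa
  p_ref = 2e-05 Pa
Formula: SPL = 20 * log10(p / p_ref)
Compute ratio: p / p_ref = 6.306 / 2e-05 = 315300
Compute log10: log10(315300) = 5.498724
Multiply: SPL = 20 * 5.498724 = 109.97

109.97 dB


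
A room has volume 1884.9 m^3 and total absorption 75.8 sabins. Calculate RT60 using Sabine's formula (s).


Given values:
  V = 1884.9 m^3
  A = 75.8 sabins
Formula: RT60 = 0.161 * V / A
Numerator: 0.161 * 1884.9 = 303.4689
RT60 = 303.4689 / 75.8 = 4.004

4.004 s


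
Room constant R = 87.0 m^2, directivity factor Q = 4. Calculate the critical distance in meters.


Given values:
  R = 87.0 m^2, Q = 4
Formula: d_c = 0.141 * sqrt(Q * R)
Compute Q * R = 4 * 87.0 = 348.0
Compute sqrt(348.0) = 18.6548
d_c = 0.141 * 18.6548 = 2.63

2.63 m


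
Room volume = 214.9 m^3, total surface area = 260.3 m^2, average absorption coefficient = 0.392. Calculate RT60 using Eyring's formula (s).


Given values:
  V = 214.9 m^3, S = 260.3 m^2, alpha = 0.392
Formula: RT60 = 0.161 * V / (-S * ln(1 - alpha))
Compute ln(1 - 0.392) = ln(0.608) = -0.49758
Denominator: -260.3 * -0.49758 = 129.5201
Numerator: 0.161 * 214.9 = 34.5989
RT60 = 34.5989 / 129.5201 = 0.267

0.267 s


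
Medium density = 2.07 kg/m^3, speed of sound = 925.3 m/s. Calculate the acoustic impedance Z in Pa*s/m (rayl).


Given values:
  rho = 2.07 kg/m^3
  c = 925.3 m/s
Formula: Z = rho * c
Z = 2.07 * 925.3
Z = 1915.37

1915.37 rayl


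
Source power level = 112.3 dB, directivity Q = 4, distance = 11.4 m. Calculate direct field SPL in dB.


Given values:
  Lw = 112.3 dB, Q = 4, r = 11.4 m
Formula: SPL = Lw + 10 * log10(Q / (4 * pi * r^2))
Compute 4 * pi * r^2 = 4 * pi * 11.4^2 = 1633.1255
Compute Q / denom = 4 / 1633.1255 = 0.00244929
Compute 10 * log10(0.00244929) = -26.1096
SPL = 112.3 + (-26.1096) = 86.19

86.19 dB


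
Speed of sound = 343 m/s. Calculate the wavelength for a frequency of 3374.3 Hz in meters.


Given values:
  c = 343 m/s, f = 3374.3 Hz
Formula: lambda = c / f
lambda = 343 / 3374.3
lambda = 0.1017

0.1017 m


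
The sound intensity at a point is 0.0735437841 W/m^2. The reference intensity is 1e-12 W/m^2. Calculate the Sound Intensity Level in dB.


Given values:
  I = 0.0735437841 W/m^2
  I_ref = 1e-12 W/m^2
Formula: SIL = 10 * log10(I / I_ref)
Compute ratio: I / I_ref = 73543784100
Compute log10: log10(73543784100) = 10.866546
Multiply: SIL = 10 * 10.866546 = 108.67

108.67 dB


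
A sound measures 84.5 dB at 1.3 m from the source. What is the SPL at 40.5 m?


Given values:
  SPL1 = 84.5 dB, r1 = 1.3 m, r2 = 40.5 m
Formula: SPL2 = SPL1 - 20 * log10(r2 / r1)
Compute ratio: r2 / r1 = 40.5 / 1.3 = 31.1538
Compute log10: log10(31.1538) = 1.493511
Compute drop: 20 * 1.493511 = 29.8702
SPL2 = 84.5 - 29.8702 = 54.63

54.63 dB


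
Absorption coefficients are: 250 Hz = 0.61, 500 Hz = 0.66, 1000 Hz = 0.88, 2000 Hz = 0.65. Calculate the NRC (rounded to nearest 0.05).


Given values:
  a_250 = 0.61, a_500 = 0.66
  a_1000 = 0.88, a_2000 = 0.65
Formula: NRC = (a250 + a500 + a1000 + a2000) / 4
Sum = 0.61 + 0.66 + 0.88 + 0.65 = 2.8
NRC = 2.8 / 4 = 0.7
Rounded to nearest 0.05: 0.7

0.7


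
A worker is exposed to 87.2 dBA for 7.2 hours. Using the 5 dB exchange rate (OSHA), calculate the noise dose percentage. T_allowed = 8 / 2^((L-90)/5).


Given values:
  L = 87.2 dBA, T = 7.2 hours
Formula: T_allowed = 8 / 2^((L - 90) / 5)
Compute exponent: (87.2 - 90) / 5 = -0.56
Compute 2^(-0.56) = 0.678302
T_allowed = 8 / 0.678302 = 11.794157 hours
Dose = (T / T_allowed) * 100
Dose = (7.2 / 11.794157) * 100 = 61.05

61.05 %


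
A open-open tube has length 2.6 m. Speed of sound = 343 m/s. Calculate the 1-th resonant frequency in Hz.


Given values:
  Tube type: open-open, L = 2.6 m, c = 343 m/s, n = 1
Formula: f_n = n * c / (2 * L)
Compute 2 * L = 2 * 2.6 = 5.2
f = 1 * 343 / 5.2
f = 65.96

65.96 Hz


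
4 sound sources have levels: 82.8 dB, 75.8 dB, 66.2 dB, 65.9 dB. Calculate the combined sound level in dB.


Formula: L_total = 10 * log10( sum(10^(Li/10)) )
  Source 1: 10^(82.8/10) = 190546071.7963
  Source 2: 10^(75.8/10) = 38018939.6321
  Source 3: 10^(66.2/10) = 4168693.8347
  Source 4: 10^(65.9/10) = 3890451.4499
Sum of linear values = 236624156.713
L_total = 10 * log10(236624156.713) = 83.74

83.74 dB


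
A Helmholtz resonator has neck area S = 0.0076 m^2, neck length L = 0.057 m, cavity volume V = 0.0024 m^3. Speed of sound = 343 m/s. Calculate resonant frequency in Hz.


Given values:
  S = 0.0076 m^2, L = 0.057 m, V = 0.0024 m^3, c = 343 m/s
Formula: f = (c / (2*pi)) * sqrt(S / (V * L))
Compute V * L = 0.0024 * 0.057 = 0.0001368
Compute S / (V * L) = 0.0076 / 0.0001368 = 55.5556
Compute sqrt(55.5556) = 7.453563
Compute c / (2*pi) = 343 / 6.283185 = 54.590148
f = 54.590148 * 7.453563 = 406.89

406.89 Hz


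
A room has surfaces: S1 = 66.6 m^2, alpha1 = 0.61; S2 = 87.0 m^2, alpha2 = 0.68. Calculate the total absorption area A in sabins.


Given surfaces:
  Surface 1: 66.6 * 0.61 = 40.626
  Surface 2: 87.0 * 0.68 = 59.16
Formula: A = sum(Si * alpha_i)
A = 40.626 + 59.16
A = 99.79

99.79 sabins


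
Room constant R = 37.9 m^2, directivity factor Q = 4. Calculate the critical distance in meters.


Given values:
  R = 37.9 m^2, Q = 4
Formula: d_c = 0.141 * sqrt(Q * R)
Compute Q * R = 4 * 37.9 = 151.6
Compute sqrt(151.6) = 12.3126
d_c = 0.141 * 12.3126 = 1.736

1.736 m


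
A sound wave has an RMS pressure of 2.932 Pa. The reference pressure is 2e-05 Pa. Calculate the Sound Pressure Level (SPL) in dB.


Given values:
  p = 2.932 Pa
  p_ref = 2e-05 Pa
Formula: SPL = 20 * log10(p / p_ref)
Compute ratio: p / p_ref = 2.932 / 2e-05 = 146600
Compute log10: log10(146600) = 5.166134
Multiply: SPL = 20 * 5.166134 = 103.32

103.32 dB


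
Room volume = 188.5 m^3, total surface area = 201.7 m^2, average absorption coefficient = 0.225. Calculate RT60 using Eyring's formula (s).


Given values:
  V = 188.5 m^3, S = 201.7 m^2, alpha = 0.225
Formula: RT60 = 0.161 * V / (-S * ln(1 - alpha))
Compute ln(1 - 0.225) = ln(0.775) = -0.254892
Denominator: -201.7 * -0.254892 = 51.4117
Numerator: 0.161 * 188.5 = 30.3485
RT60 = 30.3485 / 51.4117 = 0.59

0.59 s


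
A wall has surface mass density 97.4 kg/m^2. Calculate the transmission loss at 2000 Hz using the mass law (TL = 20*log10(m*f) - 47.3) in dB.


Given values:
  m = 97.4 kg/m^2, f = 2000 Hz
Formula: TL = 20 * log10(m * f) - 47.3
Compute m * f = 97.4 * 2000 = 194800.0
Compute log10(194800.0) = 5.289589
Compute 20 * 5.289589 = 105.7918
TL = 105.7918 - 47.3 = 58.49

58.49 dB


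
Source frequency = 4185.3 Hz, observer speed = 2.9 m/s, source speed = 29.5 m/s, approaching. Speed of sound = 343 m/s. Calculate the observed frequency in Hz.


Given values:
  f_s = 4185.3 Hz, v_o = 2.9 m/s, v_s = 29.5 m/s
  Direction: approaching
Formula: f_o = f_s * (c + v_o) / (c - v_s)
Numerator: c + v_o = 343 + 2.9 = 345.9
Denominator: c - v_s = 343 - 29.5 = 313.5
f_o = 4185.3 * 345.9 / 313.5 = 4617.85

4617.85 Hz


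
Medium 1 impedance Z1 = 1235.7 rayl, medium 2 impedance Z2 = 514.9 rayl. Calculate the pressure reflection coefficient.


Given values:
  Z1 = 1235.7 rayl, Z2 = 514.9 rayl
Formula: R = (Z2 - Z1) / (Z2 + Z1)
Numerator: Z2 - Z1 = 514.9 - 1235.7 = -720.8
Denominator: Z2 + Z1 = 514.9 + 1235.7 = 1750.6
R = -720.8 / 1750.6 = -0.4117

-0.4117


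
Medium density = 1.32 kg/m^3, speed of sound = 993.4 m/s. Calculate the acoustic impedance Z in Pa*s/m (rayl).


Given values:
  rho = 1.32 kg/m^3
  c = 993.4 m/s
Formula: Z = rho * c
Z = 1.32 * 993.4
Z = 1311.29

1311.29 rayl


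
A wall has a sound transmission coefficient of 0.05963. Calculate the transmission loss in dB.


Given values:
  tau = 0.05963
Formula: TL = 10 * log10(1 / tau)
Compute 1 / tau = 1 / 0.05963 = 16.7701
Compute log10(16.7701) = 1.224536
TL = 10 * 1.224536 = 12.25

12.25 dB


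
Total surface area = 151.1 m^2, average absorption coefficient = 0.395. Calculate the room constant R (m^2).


Given values:
  S = 151.1 m^2, alpha = 0.395
Formula: R = S * alpha / (1 - alpha)
Numerator: 151.1 * 0.395 = 59.6845
Denominator: 1 - 0.395 = 0.605
R = 59.6845 / 0.605 = 98.65

98.65 m^2


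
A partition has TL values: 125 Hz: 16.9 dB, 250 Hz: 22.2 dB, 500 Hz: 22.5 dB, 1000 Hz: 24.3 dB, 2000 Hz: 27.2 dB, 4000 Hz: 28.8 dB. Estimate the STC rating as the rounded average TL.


Given TL values at each frequency:
  125 Hz: 16.9 dB
  250 Hz: 22.2 dB
  500 Hz: 22.5 dB
  1000 Hz: 24.3 dB
  2000 Hz: 27.2 dB
  4000 Hz: 28.8 dB
Formula: STC ~ round(average of TL values)
Sum = 16.9 + 22.2 + 22.5 + 24.3 + 27.2 + 28.8 = 141.9
Average = 141.9 / 6 = 23.65
Rounded: 24

24


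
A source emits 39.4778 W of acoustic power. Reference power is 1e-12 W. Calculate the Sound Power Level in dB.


Given values:
  W = 39.4778 W
  W_ref = 1e-12 W
Formula: SWL = 10 * log10(W / W_ref)
Compute ratio: W / W_ref = 39477800000000
Compute log10: log10(39477800000000) = 13.596353
Multiply: SWL = 10 * 13.596353 = 135.96

135.96 dB


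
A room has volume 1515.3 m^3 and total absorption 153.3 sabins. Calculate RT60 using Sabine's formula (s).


Given values:
  V = 1515.3 m^3
  A = 153.3 sabins
Formula: RT60 = 0.161 * V / A
Numerator: 0.161 * 1515.3 = 243.9633
RT60 = 243.9633 / 153.3 = 1.591

1.591 s


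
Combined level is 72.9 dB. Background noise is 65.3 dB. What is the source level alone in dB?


Given values:
  L_total = 72.9 dB, L_bg = 65.3 dB
Formula: L_source = 10 * log10(10^(L_total/10) - 10^(L_bg/10))
Convert to linear:
  10^(72.9/10) = 19498445.9976
  10^(65.3/10) = 3388441.5614
Difference: 19498445.9976 - 3388441.5614 = 16110004.4362
L_source = 10 * log10(16110004.4362) = 72.07

72.07 dB


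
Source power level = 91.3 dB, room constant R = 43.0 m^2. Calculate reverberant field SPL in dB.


Given values:
  Lw = 91.3 dB, R = 43.0 m^2
Formula: SPL = Lw + 10 * log10(4 / R)
Compute 4 / R = 4 / 43.0 = 0.093023
Compute 10 * log10(0.093023) = -10.3141
SPL = 91.3 + (-10.3141) = 80.99

80.99 dB
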